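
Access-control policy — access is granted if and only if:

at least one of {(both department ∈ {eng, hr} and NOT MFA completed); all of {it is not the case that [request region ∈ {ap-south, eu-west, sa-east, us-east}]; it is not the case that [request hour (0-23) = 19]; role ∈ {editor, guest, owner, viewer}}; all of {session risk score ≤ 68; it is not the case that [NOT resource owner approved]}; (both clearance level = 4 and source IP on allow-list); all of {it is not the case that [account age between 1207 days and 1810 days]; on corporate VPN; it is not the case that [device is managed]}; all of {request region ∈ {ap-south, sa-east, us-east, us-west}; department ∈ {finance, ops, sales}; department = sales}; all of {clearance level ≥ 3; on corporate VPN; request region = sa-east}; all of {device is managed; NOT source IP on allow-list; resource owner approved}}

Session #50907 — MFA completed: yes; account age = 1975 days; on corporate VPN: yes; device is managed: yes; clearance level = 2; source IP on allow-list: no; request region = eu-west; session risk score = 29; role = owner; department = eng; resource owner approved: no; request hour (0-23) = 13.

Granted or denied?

Atomic conditions:
  department ∈ {eng, hr}: eng is in the set → true
  NOT MFA completed: yes → false
  request region ∈ {ap-south, eu-west, sa-east, us-east}: eu-west is in the set → true
  request hour (0-23) = 19: 13 == 19 is false
  role ∈ {editor, guest, owner, viewer}: owner is in the set → true
  session risk score ≤ 68: 29 ≤ 68 is true
  NOT resource owner approved: no → true
  clearance level = 4: 2 == 4 is false
  source IP on allow-list: no → false
  account age between 1207 days and 1810 days: 1975 in [1207, 1810] is false
  on corporate VPN: yes → true
  device is managed: yes → true
  request region ∈ {ap-south, sa-east, us-east, us-west}: eu-west is not in the set → false
  department ∈ {finance, ops, sales}: eng is not in the set → false
  department = sales: eng == sales is false
  clearance level ≥ 3: 2 ≥ 3 is false
  request region = sa-east: eu-west == sa-east is false
  NOT source IP on allow-list: no → true
  resource owner approved: no → false
Combine:
[1] true AND false = false
[2.1] NOT true = false
[2.2] NOT false = true
[2] false AND true AND true = false
[3.2] NOT true = false
[3] true AND false = false
[4] false AND false = false
[5.1] NOT false = true
[5.3] NOT true = false
[5] true AND true AND false = false
[6] false AND false AND false = false
[7] false AND true AND false = false
[8] true AND true AND false = false
[root] false OR false OR false OR false OR false OR false OR false OR false = false
Overall: false → denied

Denied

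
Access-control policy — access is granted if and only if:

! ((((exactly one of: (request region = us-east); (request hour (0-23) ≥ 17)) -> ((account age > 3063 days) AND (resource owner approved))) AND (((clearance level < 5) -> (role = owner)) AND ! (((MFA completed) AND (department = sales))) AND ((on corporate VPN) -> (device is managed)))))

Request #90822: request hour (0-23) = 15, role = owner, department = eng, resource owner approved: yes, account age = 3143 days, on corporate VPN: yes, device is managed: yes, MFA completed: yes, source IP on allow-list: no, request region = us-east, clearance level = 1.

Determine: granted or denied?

Atomic conditions:
  request region = us-east: us-east == us-east is true
  request hour (0-23) ≥ 17: 15 ≥ 17 is false
  account age > 3063 days: 3143 > 3063 is true
  resource owner approved: yes → true
  clearance level < 5: 1 < 5 is true
  role = owner: owner == owner is true
  MFA completed: yes → true
  department = sales: eng == sales is false
  on corporate VPN: yes → true
  device is managed: yes → true
Combine:
[1.1.1] exactly-one(true, false) = true
[1.1.2] true AND true = true
[1.1] true → true = true
[1.2.1] true → true = true
[1.2.2.1] true AND false = false
[1.2.2] NOT false = true
[1.2.3] true → true = true
[1.2] true AND true AND true = true
[1] true AND true = true
[root] NOT true = false
Overall: false → denied

Denied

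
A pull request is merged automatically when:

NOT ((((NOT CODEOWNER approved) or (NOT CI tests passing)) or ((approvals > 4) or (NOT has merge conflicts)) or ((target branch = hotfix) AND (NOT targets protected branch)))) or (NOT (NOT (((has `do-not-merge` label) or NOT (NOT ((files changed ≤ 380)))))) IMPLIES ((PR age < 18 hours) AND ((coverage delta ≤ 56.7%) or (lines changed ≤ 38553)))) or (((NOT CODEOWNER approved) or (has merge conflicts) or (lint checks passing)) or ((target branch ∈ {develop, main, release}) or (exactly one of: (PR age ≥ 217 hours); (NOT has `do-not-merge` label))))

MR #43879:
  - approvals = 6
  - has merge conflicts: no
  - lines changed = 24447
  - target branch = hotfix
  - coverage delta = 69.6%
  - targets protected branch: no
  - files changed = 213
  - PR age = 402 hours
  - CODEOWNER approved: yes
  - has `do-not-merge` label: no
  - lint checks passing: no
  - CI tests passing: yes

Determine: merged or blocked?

Blocked

Atomic conditions:
  NOT CODEOWNER approved: yes → false
  NOT CI tests passing: yes → false
  approvals > 4: 6 > 4 is true
  NOT has merge conflicts: no → true
  target branch = hotfix: hotfix == hotfix is true
  NOT targets protected branch: no → true
  has `do-not-merge` label: no → false
  files changed ≤ 380: 213 ≤ 380 is true
  PR age < 18 hours: 402 < 18 is false
  coverage delta ≤ 56.7%: 69.6 ≤ 56.7 is false
  lines changed ≤ 38553: 24447 ≤ 38553 is true
  has merge conflicts: no → false
  lint checks passing: no → false
  target branch ∈ {develop, main, release}: hotfix is not in the set → false
  PR age ≥ 217 hours: 402 ≥ 217 is true
  NOT has `do-not-merge` label: no → true
Combine:
[1.1.1] false OR false = false
[1.1.2] true OR true = true
[1.1.3] true AND true = true
[1.1] false OR true OR true = true
[1] NOT true = false
[2.1.1.1.2.1] NOT true = false
[2.1.1.1.2] NOT false = true
[2.1.1.1] false OR true = true
[2.1.1] NOT true = false
[2.1] NOT false = true
[2.2.2] false OR true = true
[2.2] false AND true = false
[2] true → false = false
[3.1] false OR false OR false = false
[3.2.2] exactly-one(true, true) = false
[3.2] false OR false = false
[3] false OR false = false
[root] false OR false OR false = false
Overall: false → blocked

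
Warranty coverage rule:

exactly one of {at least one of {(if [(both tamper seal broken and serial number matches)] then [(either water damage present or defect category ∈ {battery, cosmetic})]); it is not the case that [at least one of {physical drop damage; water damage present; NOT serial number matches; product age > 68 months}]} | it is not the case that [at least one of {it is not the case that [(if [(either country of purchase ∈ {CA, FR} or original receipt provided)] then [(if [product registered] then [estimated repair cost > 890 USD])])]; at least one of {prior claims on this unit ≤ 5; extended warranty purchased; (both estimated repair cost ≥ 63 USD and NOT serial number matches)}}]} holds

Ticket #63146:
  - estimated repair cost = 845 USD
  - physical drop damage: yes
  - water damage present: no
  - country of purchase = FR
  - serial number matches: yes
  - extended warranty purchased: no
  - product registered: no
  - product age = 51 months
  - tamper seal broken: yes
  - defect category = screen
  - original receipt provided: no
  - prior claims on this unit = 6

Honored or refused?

Honored

Atomic conditions:
  tamper seal broken: yes → true
  serial number matches: yes → true
  water damage present: no → false
  defect category ∈ {battery, cosmetic}: screen is not in the set → false
  physical drop damage: yes → true
  NOT serial number matches: yes → false
  product age > 68 months: 51 > 68 is false
  country of purchase ∈ {CA, FR}: FR is in the set → true
  original receipt provided: no → false
  product registered: no → false
  estimated repair cost > 890 USD: 845 > 890 is false
  prior claims on this unit ≤ 5: 6 ≤ 5 is false
  extended warranty purchased: no → false
  estimated repair cost ≥ 63 USD: 845 ≥ 63 is true
Combine:
[1.1.1] true AND true = true
[1.1.2] false OR false = false
[1.1] true → false = false
[1.2.1] true OR false OR false OR false = true
[1.2] NOT true = false
[1] false OR false = false
[2.1.1.1.1] true OR false = true
[2.1.1.1.2] false → false (antecedent false ⇒ implication holds) = true
[2.1.1.1] true → true = true
[2.1.1] NOT true = false
[2.1.2.3] true AND false = false
[2.1.2] false OR false OR false = false
[2.1] false OR false = false
[2] NOT false = true
[root] exactly-one(false, true) = true
Overall: true → honored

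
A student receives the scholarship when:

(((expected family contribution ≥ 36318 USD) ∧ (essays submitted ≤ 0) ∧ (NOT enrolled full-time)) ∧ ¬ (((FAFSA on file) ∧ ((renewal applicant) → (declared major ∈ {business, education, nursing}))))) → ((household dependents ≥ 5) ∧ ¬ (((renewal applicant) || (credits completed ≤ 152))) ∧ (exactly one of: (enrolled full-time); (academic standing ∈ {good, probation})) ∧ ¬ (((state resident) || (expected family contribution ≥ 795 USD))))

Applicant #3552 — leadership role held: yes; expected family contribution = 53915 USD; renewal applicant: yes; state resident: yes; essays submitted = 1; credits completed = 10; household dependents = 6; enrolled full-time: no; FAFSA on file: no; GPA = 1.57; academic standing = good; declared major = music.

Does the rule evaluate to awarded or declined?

Atomic conditions:
  expected family contribution ≥ 36318 USD: 53915 ≥ 36318 is true
  essays submitted ≤ 0: 1 ≤ 0 is false
  NOT enrolled full-time: no → true
  FAFSA on file: no → false
  renewal applicant: yes → true
  declared major ∈ {business, education, nursing}: music is not in the set → false
  household dependents ≥ 5: 6 ≥ 5 is true
  credits completed ≤ 152: 10 ≤ 152 is true
  enrolled full-time: no → false
  academic standing ∈ {good, probation}: good is in the set → true
  state resident: yes → true
  expected family contribution ≥ 795 USD: 53915 ≥ 795 is true
Combine:
[1.1] true AND false AND true = false
[1.2.1.2] true → false = false
[1.2.1] false AND false = false
[1.2] NOT false = true
[1] false AND true = false
[2.2.1] true OR true = true
[2.2] NOT true = false
[2.3] exactly-one(false, true) = true
[2.4.1] true OR true = true
[2.4] NOT true = false
[2] true AND false AND true AND false = false
[root] false → false (antecedent false ⇒ implication holds) = true
Overall: true → awarded

Awarded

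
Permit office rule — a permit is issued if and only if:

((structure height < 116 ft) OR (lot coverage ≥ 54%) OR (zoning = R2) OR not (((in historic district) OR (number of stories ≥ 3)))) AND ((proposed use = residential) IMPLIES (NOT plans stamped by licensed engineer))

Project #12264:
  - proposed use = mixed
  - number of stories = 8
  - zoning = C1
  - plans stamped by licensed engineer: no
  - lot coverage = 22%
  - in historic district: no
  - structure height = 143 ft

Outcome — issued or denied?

Denied

Atomic conditions:
  structure height < 116 ft: 143 < 116 is false
  lot coverage ≥ 54%: 22 ≥ 54 is false
  zoning = R2: C1 == R2 is false
  in historic district: no → false
  number of stories ≥ 3: 8 ≥ 3 is true
  proposed use = residential: mixed == residential is false
  NOT plans stamped by licensed engineer: no → true
Combine:
[1.4.1] false OR true = true
[1.4] NOT true = false
[1] false OR false OR false OR false = false
[2] false → true (antecedent false ⇒ implication holds) = true
[root] false AND true = false
Overall: false → denied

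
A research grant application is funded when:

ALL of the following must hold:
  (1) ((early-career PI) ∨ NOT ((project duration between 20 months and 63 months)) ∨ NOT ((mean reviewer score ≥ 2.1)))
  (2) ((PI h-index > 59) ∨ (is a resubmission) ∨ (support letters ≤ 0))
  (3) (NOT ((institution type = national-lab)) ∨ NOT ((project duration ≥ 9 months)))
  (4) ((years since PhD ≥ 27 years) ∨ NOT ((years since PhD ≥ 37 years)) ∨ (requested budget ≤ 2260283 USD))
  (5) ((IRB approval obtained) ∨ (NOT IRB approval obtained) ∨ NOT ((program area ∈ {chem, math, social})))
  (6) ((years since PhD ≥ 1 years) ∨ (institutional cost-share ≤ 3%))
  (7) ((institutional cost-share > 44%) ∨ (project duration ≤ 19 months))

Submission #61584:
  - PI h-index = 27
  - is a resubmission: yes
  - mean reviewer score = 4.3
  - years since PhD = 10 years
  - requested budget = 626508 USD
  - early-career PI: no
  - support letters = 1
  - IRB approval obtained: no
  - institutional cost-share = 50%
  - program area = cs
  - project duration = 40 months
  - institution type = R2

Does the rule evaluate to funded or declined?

Atomic conditions:
  early-career PI: no → false
  project duration between 20 months and 63 months: 40 in [20, 63] is true
  mean reviewer score ≥ 2.1: 4.3 ≥ 2.1 is true
  PI h-index > 59: 27 > 59 is false
  is a resubmission: yes → true
  support letters ≤ 0: 1 ≤ 0 is false
  institution type = national-lab: R2 == national-lab is false
  project duration ≥ 9 months: 40 ≥ 9 is true
  years since PhD ≥ 27 years: 10 ≥ 27 is false
  years since PhD ≥ 37 years: 10 ≥ 37 is false
  requested budget ≤ 2260283 USD: 626508 ≤ 2260283 is true
  IRB approval obtained: no → false
  NOT IRB approval obtained: no → true
  program area ∈ {chem, math, social}: cs is not in the set → false
  years since PhD ≥ 1 years: 10 ≥ 1 is true
  institutional cost-share ≤ 3%: 50 ≤ 3 is false
  institutional cost-share > 44%: 50 > 44 is true
  project duration ≤ 19 months: 40 ≤ 19 is false
Combine:
[1.2] NOT true = false
[1.3] NOT true = false
[1] false OR false OR false = false
[2] false OR true OR false = true
[3.1] NOT false = true
[3.2] NOT true = false
[3] true OR false = true
[4.2] NOT false = true
[4] false OR true OR true = true
[5.3] NOT false = true
[5] false OR true OR true = true
[6] true OR false = true
[7] true OR false = true
[root] false AND true AND true AND true AND true AND true AND true = false
Overall: false → declined

Declined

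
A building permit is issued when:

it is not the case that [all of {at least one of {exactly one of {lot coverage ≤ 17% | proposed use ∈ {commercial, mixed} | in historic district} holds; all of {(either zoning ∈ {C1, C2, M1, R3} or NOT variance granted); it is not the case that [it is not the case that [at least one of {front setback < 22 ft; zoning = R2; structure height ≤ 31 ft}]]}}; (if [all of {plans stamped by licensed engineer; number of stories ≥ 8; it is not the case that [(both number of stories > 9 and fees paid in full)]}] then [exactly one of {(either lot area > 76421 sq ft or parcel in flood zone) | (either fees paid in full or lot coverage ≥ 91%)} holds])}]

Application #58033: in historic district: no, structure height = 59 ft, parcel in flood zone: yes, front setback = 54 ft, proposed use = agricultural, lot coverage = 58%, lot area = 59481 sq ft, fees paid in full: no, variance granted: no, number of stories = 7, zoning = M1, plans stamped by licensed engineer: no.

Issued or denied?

Atomic conditions:
  lot coverage ≤ 17%: 58 ≤ 17 is false
  proposed use ∈ {commercial, mixed}: agricultural is not in the set → false
  in historic district: no → false
  zoning ∈ {C1, C2, M1, R3}: M1 is in the set → true
  NOT variance granted: no → true
  front setback < 22 ft: 54 < 22 is false
  zoning = R2: M1 == R2 is false
  structure height ≤ 31 ft: 59 ≤ 31 is false
  plans stamped by licensed engineer: no → false
  number of stories ≥ 8: 7 ≥ 8 is false
  number of stories > 9: 7 > 9 is false
  fees paid in full: no → false
  lot area > 76421 sq ft: 59481 > 76421 is false
  parcel in flood zone: yes → true
  lot coverage ≥ 91%: 58 ≥ 91 is false
Combine:
[1.1.1] exactly-one(false, false, false) = false
[1.1.2.1] true OR true = true
[1.1.2.2.1.1] false OR false OR false = false
[1.1.2.2.1] NOT false = true
[1.1.2.2] NOT true = false
[1.1.2] true AND false = false
[1.1] false OR false = false
[1.2.1.3.1] false AND false = false
[1.2.1.3] NOT false = true
[1.2.1] false AND false AND true = false
[1.2.2.1] false OR true = true
[1.2.2.2] false OR false = false
[1.2.2] exactly-one(true, false) = true
[1.2] false → true (antecedent false ⇒ implication holds) = true
[1] false AND true = false
[root] NOT false = true
Overall: true → issued

Issued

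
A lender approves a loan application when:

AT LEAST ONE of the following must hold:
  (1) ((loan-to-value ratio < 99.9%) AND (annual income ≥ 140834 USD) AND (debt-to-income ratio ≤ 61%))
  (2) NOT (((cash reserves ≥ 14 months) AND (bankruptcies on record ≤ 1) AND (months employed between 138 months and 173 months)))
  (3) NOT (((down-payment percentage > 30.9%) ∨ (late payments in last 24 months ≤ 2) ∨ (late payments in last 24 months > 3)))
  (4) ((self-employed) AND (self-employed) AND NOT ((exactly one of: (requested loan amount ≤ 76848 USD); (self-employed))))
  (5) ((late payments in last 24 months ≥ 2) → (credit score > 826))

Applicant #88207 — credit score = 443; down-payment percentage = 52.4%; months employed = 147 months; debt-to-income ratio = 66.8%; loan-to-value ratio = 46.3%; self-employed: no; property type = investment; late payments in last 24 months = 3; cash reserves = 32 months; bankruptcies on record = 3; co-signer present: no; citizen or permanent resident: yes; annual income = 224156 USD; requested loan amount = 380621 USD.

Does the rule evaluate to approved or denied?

Approved

Atomic conditions:
  loan-to-value ratio < 99.9%: 46.3 < 99.9 is true
  annual income ≥ 140834 USD: 224156 ≥ 140834 is true
  debt-to-income ratio ≤ 61%: 66.8 ≤ 61 is false
  cash reserves ≥ 14 months: 32 ≥ 14 is true
  bankruptcies on record ≤ 1: 3 ≤ 1 is false
  months employed between 138 months and 173 months: 147 in [138, 173] is true
  down-payment percentage > 30.9%: 52.4 > 30.9 is true
  late payments in last 24 months ≤ 2: 3 ≤ 2 is false
  late payments in last 24 months > 3: 3 > 3 is false
  self-employed: no → false
  requested loan amount ≤ 76848 USD: 380621 ≤ 76848 is false
  late payments in last 24 months ≥ 2: 3 ≥ 2 is true
  credit score > 826: 443 > 826 is false
Combine:
[1] true AND true AND false = false
[2.1] true AND false AND true = false
[2] NOT false = true
[3.1] true OR false OR false = true
[3] NOT true = false
[4.3.1] exactly-one(false, false) = false
[4.3] NOT false = true
[4] false AND false AND true = false
[5] true → false = false
[root] false OR true OR false OR false OR false = true
Overall: true → approved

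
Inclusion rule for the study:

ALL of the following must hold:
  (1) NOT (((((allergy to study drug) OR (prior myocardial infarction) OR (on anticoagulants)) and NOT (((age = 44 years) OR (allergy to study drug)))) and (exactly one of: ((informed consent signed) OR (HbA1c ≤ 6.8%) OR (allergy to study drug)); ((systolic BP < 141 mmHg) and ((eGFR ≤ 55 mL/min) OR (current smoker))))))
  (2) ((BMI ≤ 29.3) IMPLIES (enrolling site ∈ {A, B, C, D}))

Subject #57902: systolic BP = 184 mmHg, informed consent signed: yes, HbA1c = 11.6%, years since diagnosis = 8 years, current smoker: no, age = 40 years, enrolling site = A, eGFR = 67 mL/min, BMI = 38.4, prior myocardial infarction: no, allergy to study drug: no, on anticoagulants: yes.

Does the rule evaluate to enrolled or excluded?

Atomic conditions:
  allergy to study drug: no → false
  prior myocardial infarction: no → false
  on anticoagulants: yes → true
  age = 44 years: 40 == 44 is false
  informed consent signed: yes → true
  HbA1c ≤ 6.8%: 11.6 ≤ 6.8 is false
  systolic BP < 141 mmHg: 184 < 141 is false
  eGFR ≤ 55 mL/min: 67 ≤ 55 is false
  current smoker: no → false
  BMI ≤ 29.3: 38.4 ≤ 29.3 is false
  enrolling site ∈ {A, B, C, D}: A is in the set → true
Combine:
[1.1.1.1] false OR false OR true = true
[1.1.1.2.1] false OR false = false
[1.1.1.2] NOT false = true
[1.1.1] true AND true = true
[1.1.2.1] true OR false OR false = true
[1.1.2.2.2] false OR false = false
[1.1.2.2] false AND false = false
[1.1.2] exactly-one(true, false) = true
[1.1] true AND true = true
[1] NOT true = false
[2] false → true (antecedent false ⇒ implication holds) = true
[root] false AND true = false
Overall: false → excluded

Excluded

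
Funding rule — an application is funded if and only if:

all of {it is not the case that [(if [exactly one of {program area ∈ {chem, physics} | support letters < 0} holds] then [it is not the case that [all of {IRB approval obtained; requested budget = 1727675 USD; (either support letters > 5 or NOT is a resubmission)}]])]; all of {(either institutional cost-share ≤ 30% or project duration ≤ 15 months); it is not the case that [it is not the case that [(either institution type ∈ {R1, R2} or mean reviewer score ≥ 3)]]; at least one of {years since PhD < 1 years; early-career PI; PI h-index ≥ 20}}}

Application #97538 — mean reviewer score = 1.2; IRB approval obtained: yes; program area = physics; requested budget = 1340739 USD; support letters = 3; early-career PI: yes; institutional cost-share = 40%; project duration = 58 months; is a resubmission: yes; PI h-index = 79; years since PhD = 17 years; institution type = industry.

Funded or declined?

Atomic conditions:
  program area ∈ {chem, physics}: physics is in the set → true
  support letters < 0: 3 < 0 is false
  IRB approval obtained: yes → true
  requested budget = 1727675 USD: 1340739 == 1727675 is false
  support letters > 5: 3 > 5 is false
  NOT is a resubmission: yes → false
  institutional cost-share ≤ 30%: 40 ≤ 30 is false
  project duration ≤ 15 months: 58 ≤ 15 is false
  institution type ∈ {R1, R2}: industry is not in the set → false
  mean reviewer score ≥ 3: 1.2 ≥ 3 is false
  years since PhD < 1 years: 17 < 1 is false
  early-career PI: yes → true
  PI h-index ≥ 20: 79 ≥ 20 is true
Combine:
[1.1.1] exactly-one(true, false) = true
[1.1.2.1.3] false OR false = false
[1.1.2.1] true AND false AND false = false
[1.1.2] NOT false = true
[1.1] true → true = true
[1] NOT true = false
[2.1] false OR false = false
[2.2.1.1] false OR false = false
[2.2.1] NOT false = true
[2.2] NOT true = false
[2.3] false OR true OR true = true
[2] false AND false AND true = false
[root] false AND false = false
Overall: false → declined

Declined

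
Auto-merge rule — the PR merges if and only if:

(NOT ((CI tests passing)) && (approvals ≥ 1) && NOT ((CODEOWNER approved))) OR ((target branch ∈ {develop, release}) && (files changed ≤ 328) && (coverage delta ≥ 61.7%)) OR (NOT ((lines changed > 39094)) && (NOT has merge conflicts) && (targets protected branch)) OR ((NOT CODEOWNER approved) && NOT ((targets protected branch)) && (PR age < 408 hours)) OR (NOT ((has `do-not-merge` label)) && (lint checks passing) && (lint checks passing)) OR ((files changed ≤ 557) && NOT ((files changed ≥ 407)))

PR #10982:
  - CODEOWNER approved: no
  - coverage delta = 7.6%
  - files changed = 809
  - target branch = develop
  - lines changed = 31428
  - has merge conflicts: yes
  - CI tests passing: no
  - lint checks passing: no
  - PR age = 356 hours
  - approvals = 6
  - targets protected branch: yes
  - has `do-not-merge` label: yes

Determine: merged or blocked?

Atomic conditions:
  CI tests passing: no → false
  approvals ≥ 1: 6 ≥ 1 is true
  CODEOWNER approved: no → false
  target branch ∈ {develop, release}: develop is in the set → true
  files changed ≤ 328: 809 ≤ 328 is false
  coverage delta ≥ 61.7%: 7.6 ≥ 61.7 is false
  lines changed > 39094: 31428 > 39094 is false
  NOT has merge conflicts: yes → false
  targets protected branch: yes → true
  NOT CODEOWNER approved: no → true
  PR age < 408 hours: 356 < 408 is true
  has `do-not-merge` label: yes → true
  lint checks passing: no → false
  files changed ≤ 557: 809 ≤ 557 is false
  files changed ≥ 407: 809 ≥ 407 is true
Combine:
[1.1] NOT false = true
[1.3] NOT false = true
[1] true AND true AND true = true
[2] true AND false AND false = false
[3.1] NOT false = true
[3] true AND false AND true = false
[4.2] NOT true = false
[4] true AND false AND true = false
[5.1] NOT true = false
[5] false AND false AND false = false
[6.2] NOT true = false
[6] false AND false = false
[root] true OR false OR false OR false OR false OR false = true
Overall: true → merged

Merged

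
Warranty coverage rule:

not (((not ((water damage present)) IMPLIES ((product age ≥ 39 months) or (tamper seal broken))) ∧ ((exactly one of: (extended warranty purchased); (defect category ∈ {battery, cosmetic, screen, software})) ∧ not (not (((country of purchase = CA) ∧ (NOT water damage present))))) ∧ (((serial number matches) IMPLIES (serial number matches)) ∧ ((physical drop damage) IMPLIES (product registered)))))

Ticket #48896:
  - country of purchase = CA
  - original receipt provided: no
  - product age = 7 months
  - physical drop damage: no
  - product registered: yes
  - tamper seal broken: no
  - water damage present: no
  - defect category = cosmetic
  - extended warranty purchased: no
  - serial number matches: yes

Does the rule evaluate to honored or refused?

Honored

Atomic conditions:
  water damage present: no → false
  product age ≥ 39 months: 7 ≥ 39 is false
  tamper seal broken: no → false
  extended warranty purchased: no → false
  defect category ∈ {battery, cosmetic, screen, software}: cosmetic is in the set → true
  country of purchase = CA: CA == CA is true
  NOT water damage present: no → true
  serial number matches: yes → true
  physical drop damage: no → false
  product registered: yes → true
Combine:
[1.1.1] NOT false = true
[1.1.2] false OR false = false
[1.1] true → false = false
[1.2.1] exactly-one(false, true) = true
[1.2.2.1.1] true AND true = true
[1.2.2.1] NOT true = false
[1.2.2] NOT false = true
[1.2] true AND true = true
[1.3.1] true → true = true
[1.3.2] false → true (antecedent false ⇒ implication holds) = true
[1.3] true AND true = true
[1] false AND true AND true = false
[root] NOT false = true
Overall: true → honored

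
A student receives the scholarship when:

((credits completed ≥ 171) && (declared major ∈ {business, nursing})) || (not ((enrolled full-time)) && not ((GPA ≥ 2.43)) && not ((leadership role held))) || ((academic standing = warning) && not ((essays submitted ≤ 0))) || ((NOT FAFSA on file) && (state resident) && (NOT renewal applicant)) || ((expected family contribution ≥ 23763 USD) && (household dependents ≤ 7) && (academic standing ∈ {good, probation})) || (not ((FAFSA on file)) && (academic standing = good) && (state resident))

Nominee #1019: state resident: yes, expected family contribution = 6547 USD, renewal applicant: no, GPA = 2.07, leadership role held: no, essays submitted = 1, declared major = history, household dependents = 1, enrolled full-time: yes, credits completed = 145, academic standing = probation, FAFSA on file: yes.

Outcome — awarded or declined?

Atomic conditions:
  credits completed ≥ 171: 145 ≥ 171 is false
  declared major ∈ {business, nursing}: history is not in the set → false
  enrolled full-time: yes → true
  GPA ≥ 2.43: 2.07 ≥ 2.43 is false
  leadership role held: no → false
  academic standing = warning: probation == warning is false
  essays submitted ≤ 0: 1 ≤ 0 is false
  NOT FAFSA on file: yes → false
  state resident: yes → true
  NOT renewal applicant: no → true
  expected family contribution ≥ 23763 USD: 6547 ≥ 23763 is false
  household dependents ≤ 7: 1 ≤ 7 is true
  academic standing ∈ {good, probation}: probation is in the set → true
  FAFSA on file: yes → true
  academic standing = good: probation == good is false
Combine:
[1] false AND false = false
[2.1] NOT true = false
[2.2] NOT false = true
[2.3] NOT false = true
[2] false AND true AND true = false
[3.2] NOT false = true
[3] false AND true = false
[4] false AND true AND true = false
[5] false AND true AND true = false
[6.1] NOT true = false
[6] false AND false AND true = false
[root] false OR false OR false OR false OR false OR false = false
Overall: false → declined

Declined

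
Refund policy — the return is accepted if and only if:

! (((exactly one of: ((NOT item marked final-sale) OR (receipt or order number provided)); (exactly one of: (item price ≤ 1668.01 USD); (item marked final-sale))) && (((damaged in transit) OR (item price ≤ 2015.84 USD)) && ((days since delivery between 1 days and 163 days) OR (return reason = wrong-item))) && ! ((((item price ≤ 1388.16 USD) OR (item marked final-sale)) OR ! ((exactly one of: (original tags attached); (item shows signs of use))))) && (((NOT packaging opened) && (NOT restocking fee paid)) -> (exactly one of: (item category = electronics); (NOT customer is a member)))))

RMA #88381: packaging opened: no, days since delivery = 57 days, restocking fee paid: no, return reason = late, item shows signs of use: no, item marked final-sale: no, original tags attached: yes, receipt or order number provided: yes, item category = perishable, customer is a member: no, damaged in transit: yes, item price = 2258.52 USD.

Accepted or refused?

Refused

Atomic conditions:
  NOT item marked final-sale: no → true
  receipt or order number provided: yes → true
  item price ≤ 1668.01 USD: 2258.52 ≤ 1668.01 is false
  item marked final-sale: no → false
  damaged in transit: yes → true
  item price ≤ 2015.84 USD: 2258.52 ≤ 2015.84 is false
  days since delivery between 1 days and 163 days: 57 in [1, 163] is true
  return reason = wrong-item: late == wrong-item is false
  item price ≤ 1388.16 USD: 2258.52 ≤ 1388.16 is false
  original tags attached: yes → true
  item shows signs of use: no → false
  NOT packaging opened: no → true
  NOT restocking fee paid: no → true
  item category = electronics: perishable == electronics is false
  NOT customer is a member: no → true
Combine:
[1.1.1] true OR true = true
[1.1.2] exactly-one(false, false) = false
[1.1] exactly-one(true, false) = true
[1.2.1] true OR false = true
[1.2.2] true OR false = true
[1.2] true AND true = true
[1.3.1.1] false OR false = false
[1.3.1.2.1] exactly-one(true, false) = true
[1.3.1.2] NOT true = false
[1.3.1] false OR false = false
[1.3] NOT false = true
[1.4.1] true AND true = true
[1.4.2] exactly-one(false, true) = true
[1.4] true → true = true
[1] true AND true AND true AND true = true
[root] NOT true = false
Overall: false → refused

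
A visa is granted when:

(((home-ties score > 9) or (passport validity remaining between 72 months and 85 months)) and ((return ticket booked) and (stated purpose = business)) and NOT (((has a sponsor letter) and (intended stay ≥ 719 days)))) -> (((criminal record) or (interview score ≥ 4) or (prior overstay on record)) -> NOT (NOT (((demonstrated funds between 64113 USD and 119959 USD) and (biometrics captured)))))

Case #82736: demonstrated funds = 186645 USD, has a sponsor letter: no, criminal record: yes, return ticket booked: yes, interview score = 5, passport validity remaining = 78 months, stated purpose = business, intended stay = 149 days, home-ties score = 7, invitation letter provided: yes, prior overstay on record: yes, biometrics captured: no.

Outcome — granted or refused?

Atomic conditions:
  home-ties score > 9: 7 > 9 is false
  passport validity remaining between 72 months and 85 months: 78 in [72, 85] is true
  return ticket booked: yes → true
  stated purpose = business: business == business is true
  has a sponsor letter: no → false
  intended stay ≥ 719 days: 149 ≥ 719 is false
  criminal record: yes → true
  interview score ≥ 4: 5 ≥ 4 is true
  prior overstay on record: yes → true
  demonstrated funds between 64113 USD and 119959 USD: 186645 in [64113, 119959] is false
  biometrics captured: no → false
Combine:
[1.1] false OR true = true
[1.2] true AND true = true
[1.3.1] false AND false = false
[1.3] NOT false = true
[1] true AND true AND true = true
[2.1] true OR true OR true = true
[2.2.1.1] false AND false = false
[2.2.1] NOT false = true
[2.2] NOT true = false
[2] true → false = false
[root] true → false = false
Overall: false → refused

Refused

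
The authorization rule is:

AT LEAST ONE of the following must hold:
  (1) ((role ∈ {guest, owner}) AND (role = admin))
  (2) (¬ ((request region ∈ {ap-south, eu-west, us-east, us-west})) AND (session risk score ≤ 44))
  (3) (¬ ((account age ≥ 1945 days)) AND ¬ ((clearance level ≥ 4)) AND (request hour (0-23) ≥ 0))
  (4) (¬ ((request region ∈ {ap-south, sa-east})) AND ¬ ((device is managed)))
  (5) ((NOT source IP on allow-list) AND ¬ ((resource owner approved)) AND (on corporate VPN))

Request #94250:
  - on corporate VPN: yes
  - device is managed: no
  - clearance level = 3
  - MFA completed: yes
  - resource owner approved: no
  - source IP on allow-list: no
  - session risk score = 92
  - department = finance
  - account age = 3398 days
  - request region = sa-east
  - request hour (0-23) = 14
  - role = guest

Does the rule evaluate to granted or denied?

Atomic conditions:
  role ∈ {guest, owner}: guest is in the set → true
  role = admin: guest == admin is false
  request region ∈ {ap-south, eu-west, us-east, us-west}: sa-east is not in the set → false
  session risk score ≤ 44: 92 ≤ 44 is false
  account age ≥ 1945 days: 3398 ≥ 1945 is true
  clearance level ≥ 4: 3 ≥ 4 is false
  request hour (0-23) ≥ 0: 14 ≥ 0 is true
  request region ∈ {ap-south, sa-east}: sa-east is in the set → true
  device is managed: no → false
  NOT source IP on allow-list: no → true
  resource owner approved: no → false
  on corporate VPN: yes → true
Combine:
[1] true AND false = false
[2.1] NOT false = true
[2] true AND false = false
[3.1] NOT true = false
[3.2] NOT false = true
[3] false AND true AND true = false
[4.1] NOT true = false
[4.2] NOT false = true
[4] false AND true = false
[5.2] NOT false = true
[5] true AND true AND true = true
[root] false OR false OR false OR false OR true = true
Overall: true → granted

Granted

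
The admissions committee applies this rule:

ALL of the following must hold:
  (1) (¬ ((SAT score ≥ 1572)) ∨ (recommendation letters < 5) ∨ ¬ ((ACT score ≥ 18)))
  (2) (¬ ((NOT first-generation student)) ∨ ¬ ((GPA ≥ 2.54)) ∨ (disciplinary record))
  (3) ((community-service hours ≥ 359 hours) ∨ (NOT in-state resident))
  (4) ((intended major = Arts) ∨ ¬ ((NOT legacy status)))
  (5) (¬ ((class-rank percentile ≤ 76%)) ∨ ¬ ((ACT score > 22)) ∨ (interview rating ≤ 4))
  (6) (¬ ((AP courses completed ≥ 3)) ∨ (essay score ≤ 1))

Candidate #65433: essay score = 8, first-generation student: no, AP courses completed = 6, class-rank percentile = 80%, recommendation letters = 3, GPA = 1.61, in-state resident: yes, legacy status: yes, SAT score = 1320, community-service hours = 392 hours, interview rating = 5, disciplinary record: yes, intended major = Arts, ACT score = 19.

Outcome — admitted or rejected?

Rejected

Atomic conditions:
  SAT score ≥ 1572: 1320 ≥ 1572 is false
  recommendation letters < 5: 3 < 5 is true
  ACT score ≥ 18: 19 ≥ 18 is true
  NOT first-generation student: no → true
  GPA ≥ 2.54: 1.61 ≥ 2.54 is false
  disciplinary record: yes → true
  community-service hours ≥ 359 hours: 392 ≥ 359 is true
  NOT in-state resident: yes → false
  intended major = Arts: Arts == Arts is true
  NOT legacy status: yes → false
  class-rank percentile ≤ 76%: 80 ≤ 76 is false
  ACT score > 22: 19 > 22 is false
  interview rating ≤ 4: 5 ≤ 4 is false
  AP courses completed ≥ 3: 6 ≥ 3 is true
  essay score ≤ 1: 8 ≤ 1 is false
Combine:
[1.1] NOT false = true
[1.3] NOT true = false
[1] true OR true OR false = true
[2.1] NOT true = false
[2.2] NOT false = true
[2] false OR true OR true = true
[3] true OR false = true
[4.2] NOT false = true
[4] true OR true = true
[5.1] NOT false = true
[5.2] NOT false = true
[5] true OR true OR false = true
[6.1] NOT true = false
[6] false OR false = false
[root] true AND true AND true AND true AND true AND false = false
Overall: false → rejected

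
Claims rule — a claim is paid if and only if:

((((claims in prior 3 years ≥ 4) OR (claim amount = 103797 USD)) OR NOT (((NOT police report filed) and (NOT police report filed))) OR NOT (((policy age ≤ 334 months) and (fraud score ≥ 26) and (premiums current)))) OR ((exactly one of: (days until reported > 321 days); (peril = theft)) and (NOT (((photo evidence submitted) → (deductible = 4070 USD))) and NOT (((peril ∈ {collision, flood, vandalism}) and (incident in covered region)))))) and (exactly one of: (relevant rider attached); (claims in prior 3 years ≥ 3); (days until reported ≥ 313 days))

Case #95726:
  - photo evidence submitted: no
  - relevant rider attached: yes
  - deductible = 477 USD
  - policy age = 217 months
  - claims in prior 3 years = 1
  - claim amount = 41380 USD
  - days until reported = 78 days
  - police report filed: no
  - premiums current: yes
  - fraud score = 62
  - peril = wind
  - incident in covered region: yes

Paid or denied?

Atomic conditions:
  claims in prior 3 years ≥ 4: 1 ≥ 4 is false
  claim amount = 103797 USD: 41380 == 103797 is false
  NOT police report filed: no → true
  policy age ≤ 334 months: 217 ≤ 334 is true
  fraud score ≥ 26: 62 ≥ 26 is true
  premiums current: yes → true
  days until reported > 321 days: 78 > 321 is false
  peril = theft: wind == theft is false
  photo evidence submitted: no → false
  deductible = 4070 USD: 477 == 4070 is false
  peril ∈ {collision, flood, vandalism}: wind is not in the set → false
  incident in covered region: yes → true
  relevant rider attached: yes → true
  claims in prior 3 years ≥ 3: 1 ≥ 3 is false
  days until reported ≥ 313 days: 78 ≥ 313 is false
Combine:
[1.1.1] false OR false = false
[1.1.2.1] true AND true = true
[1.1.2] NOT true = false
[1.1.3.1] true AND true AND true = true
[1.1.3] NOT true = false
[1.1] false OR false OR false = false
[1.2.1] exactly-one(false, false) = false
[1.2.2.1.1] false → false (antecedent false ⇒ implication holds) = true
[1.2.2.1] NOT true = false
[1.2.2.2.1] false AND true = false
[1.2.2.2] NOT false = true
[1.2.2] false AND true = false
[1.2] false AND false = false
[1] false OR false = false
[2] exactly-one(true, false, false) = true
[root] false AND true = false
Overall: false → denied

Denied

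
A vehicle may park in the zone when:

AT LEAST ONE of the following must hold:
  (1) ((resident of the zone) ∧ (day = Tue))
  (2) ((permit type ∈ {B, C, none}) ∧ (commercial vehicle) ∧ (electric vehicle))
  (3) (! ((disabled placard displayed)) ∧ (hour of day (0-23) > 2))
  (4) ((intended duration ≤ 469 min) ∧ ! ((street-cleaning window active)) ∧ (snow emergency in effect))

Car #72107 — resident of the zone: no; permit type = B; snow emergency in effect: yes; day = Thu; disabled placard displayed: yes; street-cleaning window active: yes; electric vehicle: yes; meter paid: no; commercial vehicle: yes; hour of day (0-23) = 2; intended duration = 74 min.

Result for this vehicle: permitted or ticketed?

Permitted

Atomic conditions:
  resident of the zone: no → false
  day = Tue: Thu == Tue is false
  permit type ∈ {B, C, none}: B is in the set → true
  commercial vehicle: yes → true
  electric vehicle: yes → true
  disabled placard displayed: yes → true
  hour of day (0-23) > 2: 2 > 2 is false
  intended duration ≤ 469 min: 74 ≤ 469 is true
  street-cleaning window active: yes → true
  snow emergency in effect: yes → true
Combine:
[1] false AND false = false
[2] true AND true AND true = true
[3.1] NOT true = false
[3] false AND false = false
[4.2] NOT true = false
[4] true AND false AND true = false
[root] false OR true OR false OR false = true
Overall: true → permitted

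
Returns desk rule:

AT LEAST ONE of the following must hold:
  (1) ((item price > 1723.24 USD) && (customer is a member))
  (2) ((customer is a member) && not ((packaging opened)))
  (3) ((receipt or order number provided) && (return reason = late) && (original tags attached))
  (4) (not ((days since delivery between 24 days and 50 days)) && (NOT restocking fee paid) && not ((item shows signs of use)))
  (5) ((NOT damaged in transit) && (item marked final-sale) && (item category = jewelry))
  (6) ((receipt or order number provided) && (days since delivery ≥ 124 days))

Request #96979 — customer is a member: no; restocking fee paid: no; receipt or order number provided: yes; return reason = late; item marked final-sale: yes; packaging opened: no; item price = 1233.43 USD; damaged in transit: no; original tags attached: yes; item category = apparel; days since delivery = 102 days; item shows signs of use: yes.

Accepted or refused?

Atomic conditions:
  item price > 1723.24 USD: 1233.43 > 1723.24 is false
  customer is a member: no → false
  packaging opened: no → false
  receipt or order number provided: yes → true
  return reason = late: late == late is true
  original tags attached: yes → true
  days since delivery between 24 days and 50 days: 102 in [24, 50] is false
  NOT restocking fee paid: no → true
  item shows signs of use: yes → true
  NOT damaged in transit: no → true
  item marked final-sale: yes → true
  item category = jewelry: apparel == jewelry is false
  days since delivery ≥ 124 days: 102 ≥ 124 is false
Combine:
[1] false AND false = false
[2.2] NOT false = true
[2] false AND true = false
[3] true AND true AND true = true
[4.1] NOT false = true
[4.3] NOT true = false
[4] true AND true AND false = false
[5] true AND true AND false = false
[6] true AND false = false
[root] false OR false OR true OR false OR false OR false = true
Overall: true → accepted

Accepted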